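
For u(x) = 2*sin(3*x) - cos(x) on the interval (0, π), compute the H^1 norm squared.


||u||_{H^1(0,π)}^2 = 21*π

u'(x) = sin(x) + 6*cos(3*x).
Expand u² and (u')² and integrate term by term on (0, π), using: for integers n ≥ 1, ∫_0^π sin²(nx) dx = ∫_0^π cos²(nx) dx = π/2; for n ≠ n', ∫_0^π sin(nx)sin(n'x) dx = ∫_0^π cos(nx)cos(n'x) dx = 0; and by product-to-sum, ∫_0^π sin(nx)cos(n'x) dx = ½∫_0^π [sin((n+n')x) + sin((n−n')x)] dx, which is 0 when n+n' is even and 2n/(n²−n'²) when n+n' is odd (it need not vanish on (0, π)).
  u² squared terms: (-1)²·∫cos(x)² dx = 1·π/2 = π/2;  (2)²·∫sin(3x)² dx = 4·π/2 = 2*π.
  u² cross terms: 2·(-1)·(2)·∫cos(x)·sin(3x) dx = -4·(0) = 0.
  So ∫_0^π u² dx = π/2 + 2*π + 0 = 5*π/2.
  (u')² squared terms: (6)²·∫cos(3x)² dx = 36·π/2 = 18*π;  (1)²·∫sin(x)² dx = 1·π/2 = π/2.
  (u')² cross terms: 2·(6)·(1)·∫cos(3x)·sin(x) dx = 12·(0) = 0.
  So ∫_0^π (u')² dx = 18*π + π/2 + 0 = 37*π/2.
||u||_{H^1}^2 = (5*π/2) + (37*π/2) = 21*π.


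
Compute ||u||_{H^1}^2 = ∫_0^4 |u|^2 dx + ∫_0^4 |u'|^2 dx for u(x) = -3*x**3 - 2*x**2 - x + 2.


||u||_{H^1}^2 = 1841628/35

The H^1 norm (squared) on an interval (0, L) is
  ||u||_{H^1}^2 = ∫_0^L u(x)^2 dx + ∫_0^L u'(x)^2 dx.
Compute u'(x) = -9*x**2 - 4*x - 1.
Then u(x)^2 = 9*x**6 + 12*x**5 + 10*x**4 - 8*x**3 - 7*x**2 - 4*x + 4 and u'(x)^2 = 81*x**4 + 72*x**3 + 34*x**2 + 8*x + 1.
Integrate each monomial from 0 to 4 using ∫_0^4 c·x^n dx = c·4^(n+1)/(n+1):
  ∫_0^4 u(x)^2 dx = ∫_0^4 (9*x^6 + 12*x^5 + 10*x^4 - 8*x^3 - 7*x^2 - 4*x + 4) dx. Term by term:
    ∫_0^4 9*x^6 dx = 147456/7;  ∫_0^4 12*x^5 dx = 8192;  ∫_0^4 10*x^4 dx = 2048;
    ∫_0^4 -8*x^3 dx = -512;  ∫_0^4 -7*x^2 dx = -448/3;  ∫_0^4 -4*x dx = -32;
    ∫_0^4 4 dx = 16.
  Sum: 147456/7 + 8192 + 2048 − 512 − 448/3 − 32 + 16 = 643184/21.
  ∫_0^4 u'(x)^2 dx = ∫_0^4 (81*x^4 + 72*x^3 + 34*x^2 + 8*x + 1) dx. Term by term:
    ∫_0^4 81*x^4 dx = 82944/5;  ∫_0^4 72*x^3 dx = 4608;  ∫_0^4 34*x^2 dx = 2176/3;
    ∫_0^4 8*x dx = 64;  ∫_0^4 1 dx = 4.
  Sum: 82944/5 + 4608 + 2176/3 + 64 + 4 = 329852/15.
Adding: ||u||_{H^1}^2 = 643184/21 + 329852/15 = 1841628/35.


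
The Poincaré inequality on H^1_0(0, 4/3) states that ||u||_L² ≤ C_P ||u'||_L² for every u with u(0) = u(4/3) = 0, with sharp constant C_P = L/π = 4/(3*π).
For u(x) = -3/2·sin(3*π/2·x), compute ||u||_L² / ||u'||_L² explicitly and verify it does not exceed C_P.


||u||_L² / ||u'||_L² = 2/(3*π) < C_P = 4/(3*π).

u(x) = -3/2·sin(3*π/2·x), so u'(x) = -9*π*cos(3*π*x/2)/4.
Writing u(x) = A·sin(kπx/L) with A = -3/2 and k = 2, use ∫_0^L sin²(kπx/L) dx = L/2 and ∫_0^L cos²(kπx/L) dx = L/2.
u² = 9/4·sin²(3*π/2·x) and (u')² = 81*π^2/16·cos²(3*π/2·x), and each of sin², cos² integrates to L/2 = 2/3 over (0, 4/3).
∫_0^4/3 u² dx = 3/2, so ||u||_L² = sqrt(6)/2.
∫_0^4/3 (u')² dx = 27*π^2/8, so ||u'||_L² = 3*sqrt(6)*π/4.
Ratio ||u||_L² / ||u'||_L² = 2/(3*π).
Sharp Poincaré constant on H^1_0(0, 4/3) is C_P = L/π = 4/(3*π), achieved by sin(3*π/4·x).
This is the k = 2 harmonic; the ratio L/(kπ) is strictly less than C_P = L/π, consistent with the sharp inequality ||u||_L² ≤ C_P ||u'||_L².


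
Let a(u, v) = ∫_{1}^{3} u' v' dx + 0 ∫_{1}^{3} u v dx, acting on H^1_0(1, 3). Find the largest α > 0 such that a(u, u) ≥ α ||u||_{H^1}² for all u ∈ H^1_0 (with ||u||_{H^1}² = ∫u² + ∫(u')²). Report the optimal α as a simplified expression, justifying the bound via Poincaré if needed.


α = π^2/(4 + π^2)

Coercivity of a(·,·) on H^1_0(1, 3) means a(u, u) ≥ α ||u||_{H^1}² for every u ∈ H^1_0.
The interval has length L = 2, and Poincaré/coercivity depend only on L. Here a(u, u) = ∫(u')² + (0)·∫u².
Here c = 0, so a(u,u) = ∫(u')² alone. The condition a(u,u) ≥ α||u||_{H^1}² reads (1−α)∫(u')² ≥ (α−c)∫u². Any admissible α is ≤ 1 (rapidly oscillating u have ∫u²/∫(u')² → 0), and α = 1 would force 0 ≥ (1−c)∫u², impossible since c < 1; so 1−α > 0. By the sharp Poincaré inequality on H^1_0 of an interval of length L, ∫(u')² ≥ (π/L)²∫u² with equality for the first sine mode sin(π(x−x₀)/L) (x₀ the left endpoint), so the inequality holds for all u iff (1−α)(π/L)² ≥ α − c, i.e. α ≤ ((π/L)² + c)/((π/L)² + 1) = (1 + c(L/π)²)/(1 + (L/π)²). (Direct route, valid since c ≤ 0: Poincaré gives c∫u² ≥ c(L/π)²∫(u')², so a(u,u) ≥ (1 + c(L/π)²)∫(u')², while ||u||_{H^1}² ≤ (1 + (L/π)²)∫(u')²; dividing yields the same α.) With (π/L)² = π^2/4 and c = 0, the largest admissible constant is α = ((π/L)² + c)/((π/L)² + 1).
Simplifying, α = π^2/(4 + π^2).


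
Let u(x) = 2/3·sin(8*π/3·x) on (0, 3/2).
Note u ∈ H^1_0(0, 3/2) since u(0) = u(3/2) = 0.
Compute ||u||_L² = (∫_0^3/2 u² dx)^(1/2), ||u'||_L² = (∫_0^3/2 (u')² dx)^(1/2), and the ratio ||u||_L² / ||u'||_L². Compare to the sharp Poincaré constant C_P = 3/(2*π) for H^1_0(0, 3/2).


||u||_L² / ||u'||_L² = 3/(8*π) < C_P = 3/(2*π).

u(x) = 2/3·sin(8*π/3·x), so u'(x) = 16*π*cos(8*π*x/3)/9.
Writing u(x) = A·sin(kπx/L) with A = 2/3 and k = 4, use ∫_0^L sin²(kπx/L) dx = L/2 and ∫_0^L cos²(kπx/L) dx = L/2.
u² = 4/9·sin²(8*π/3·x) and (u')² = 256*π^2/81·cos²(8*π/3·x), and each of sin², cos² integrates to L/2 = 3/4 over (0, 3/2).
∫_0^3/2 u² dx = 1/3, so ||u||_L² = sqrt(3)/3.
∫_0^3/2 (u')² dx = 64*π^2/27, so ||u'||_L² = 8*sqrt(3)*π/9.
Ratio ||u||_L² / ||u'||_L² = 3/(8*π).
Sharp Poincaré constant on H^1_0(0, 3/2) is C_P = L/π = 3/(2*π), achieved by sin(2*π/3·x).
This is the k = 4 harmonic; the ratio L/(kπ) is strictly less than C_P = L/π, consistent with the sharp inequality ||u||_L² ≤ C_P ||u'||_L².


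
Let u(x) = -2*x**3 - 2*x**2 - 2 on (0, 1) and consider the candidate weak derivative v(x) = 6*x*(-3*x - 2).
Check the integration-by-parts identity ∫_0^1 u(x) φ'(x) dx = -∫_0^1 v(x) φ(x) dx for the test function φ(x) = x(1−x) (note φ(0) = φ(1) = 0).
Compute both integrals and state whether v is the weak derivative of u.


LHS = 19/30, RHS = 19/10. No, v is not the weak derivative of u.

u(x) = -2*x**3 - 2*x**2 - 2, classical derivative u'(x) = -6*x**2 - 4*x.
φ(x) = x(1−x), so φ'(x) = 1 - 2*x.
Note φ(0) = φ(1) = 0, so the boundary term u·φ vanishes.
LHS = ∫_0^1 u(x) φ'(x) dx = ∫_0^1 (4*x^4 + 2*x^3 - 2*x^2 + 4*x - 2) dx. Term by term:
  ∫_0^1 4*x^4 dx = 4/5;  ∫_0^1 2*x^3 dx = 1/2;  ∫_0^1 -2*x^2 dx = -2/3;
  ∫_0^1 4*x dx = 2;  ∫_0^1 -2 dx = -2.
Sum: 4/5 + 1/2 − 2/3 + 2 − 2 = 19/30.
So LHS = 19/30.
∫_0^1 v(x) φ(x) dx = ∫_0^1 (18*x^4 - 6*x^3 - 12*x^2) dx. Term by term:
  ∫_0^1 18*x^4 dx = 18/5;  ∫_0^1 -6*x^3 dx = -3/2;  ∫_0^1 -12*x^2 dx = -4.
Sum: 18/5 − 3/2 − 4 = -19/10.
So RHS = -∫_0^1 v(x) φ(x) dx = 19/10.
LHS − RHS = -19/15 ≠ 0, so the identity fails.
(For a valid weak derivative the identity must hold for EVERY test function, in particular this one. The failure shows v is NOT the weak derivative of u.)
Correct weak derivative would be u'(x) = -6*x**2 - 4*x.


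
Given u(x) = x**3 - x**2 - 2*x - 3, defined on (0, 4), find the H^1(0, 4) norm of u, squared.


||u||_{H^1}^2 = 164084/105

The H^1 norm (squared) on an interval (0, L) is
  ||u||_{H^1}^2 = ∫_0^L u(x)^2 dx + ∫_0^L u'(x)^2 dx.
Compute u'(x) = 3*x**2 - 2*x - 2.
Then u(x)^2 = x**6 - 2*x**5 - 3*x**4 - 2*x**3 + 10*x**2 + 12*x + 9 and u'(x)^2 = 9*x**4 - 12*x**3 - 8*x**2 + 8*x + 4.
Integrate each monomial from 0 to 4 using ∫_0^4 c·x^n dx = c·4^(n+1)/(n+1):
  ∫_0^4 u(x)^2 dx = ∫_0^4 (x^6 - 2*x^5 - 3*x^4 - 2*x^3 + 10*x^2 + 12*x + 9) dx. Term by term:
    ∫_0^4 x^6 dx = 16384/7;  ∫_0^4 -2*x^5 dx = -4096/3;  ∫_0^4 -3*x^4 dx = -3072/5;
    ∫_0^4 -2*x^3 dx = -128;  ∫_0^4 10*x^2 dx = 640/3;  ∫_0^4 12*x dx = 96;
    ∫_0^4 9 dx = 36.
  Sum: 16384/7 − 4096/3 − 3072/5 − 128 + 640/3 + 96 + 36 = 20236/35.
  ∫_0^4 u'(x)^2 dx = ∫_0^4 (9*x^4 - 12*x^3 - 8*x^2 + 8*x + 4) dx. Term by term:
    ∫_0^4 9*x^4 dx = 9216/5;  ∫_0^4 -12*x^3 dx = -768;  ∫_0^4 -8*x^2 dx = -512/3;
    ∫_0^4 8*x dx = 64;  ∫_0^4 4 dx = 16.
  Sum: 9216/5 − 768 − 512/3 + 64 + 16 = 14768/15.
Adding: ||u||_{H^1}^2 = 20236/35 + 14768/15 = 164084/105.


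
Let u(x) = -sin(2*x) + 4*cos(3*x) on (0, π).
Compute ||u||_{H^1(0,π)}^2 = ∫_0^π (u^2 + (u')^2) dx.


||u||_{H^1(0,π)}^2 = 64 + 165*π/2

u'(x) = -12*sin(3*x) - 2*cos(2*x).
Expand u² and (u')² and integrate term by term on (0, π), using: for integers n ≥ 1, ∫_0^π sin²(nx) dx = ∫_0^π cos²(nx) dx = π/2; for n ≠ n', ∫_0^π sin(nx)sin(n'x) dx = ∫_0^π cos(nx)cos(n'x) dx = 0; and by product-to-sum, ∫_0^π sin(nx)cos(n'x) dx = ½∫_0^π [sin((n+n')x) + sin((n−n')x)] dx, which is 0 when n+n' is even and 2n/(n²−n'²) when n+n' is odd (it need not vanish on (0, π)).
  u² squared terms: (-1)²·∫sin(2x)² dx = 1·π/2 = π/2;  (4)²·∫cos(3x)² dx = 16·π/2 = 8*π.
  u² cross terms: 2·(-1)·(4)·∫sin(2x)·cos(3x) dx = -8·(-4/5) = 32/5.
  So ∫_0^π u² dx = π/2 + 8*π + 32/5 = 32/5 + 17*π/2.
  (u')² squared terms: (-12)²·∫sin(3x)² dx = 144·π/2 = 72*π;  (-2)²·∫cos(2x)² dx = 4·π/2 = 2*π.
  (u')² cross terms: 2·(-12)·(-2)·∫sin(3x)·cos(2x) dx = 48·(6/5) = 288/5.
  So ∫_0^π (u')² dx = 72*π + 2*π + 288/5 = 288/5 + 74*π.
||u||_{H^1}^2 = (32/5 + 17*π/2) + (288/5 + 74*π) = 64 + 165*π/2.


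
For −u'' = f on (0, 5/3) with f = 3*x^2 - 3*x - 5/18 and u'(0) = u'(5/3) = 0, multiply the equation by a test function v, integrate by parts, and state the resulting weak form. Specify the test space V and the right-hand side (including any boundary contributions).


V = H^1(0, 5/3) (no boundary constraint on v; u is determined up to an additive constant); weak form: ∫_0^5/3 u'v' dx = ∫_0^5/3 (3*x^2 - 3*x - 5/18) v dx for all v ∈ V.

Multiply both sides by a test function v and integrate from 0 to 5/3:
  ∫_0^5/3 −u''(x) v(x) dx = ∫_0^5/3 f(x) v(x) dx.
Integrate the LHS by parts once:
  ∫_0^5/3 −u'' v dx = −[u'(x) v(x)]_0^5/3 + ∫_0^5/3 u'(x) v'(x) dx.
Thus ∫_0^5/3 u'(x) v'(x) dx = ∫_0^5/3 f(x) v(x) dx + [u'(x) v(x)]_0^5/3.
Choose V so that boundary terms are either known or forced to vanish.
u has homogeneous Neumann: u'(0) = u'(5/3) = 0. So [u' v]_0^5/3 = 0·v(5/3) − 0·v(0) = 0 for any v; take V = H^1(0, 5/3).
Weak formulation: find u (satisfying any essential BC) such that ∫_0^5/3 u'(x) v'(x) dx = ∫_0^5/3 f v dx for all v ∈ V (homogeneous Neumann, so boundary terms vanish).
Substituting f(x) = 3*x^2 - 3*x - 5/18, the right-hand side is ∫_0^5/3 (3*x^2 - 3*x - 5/18) v dx.
Compatibility check (pure Neumann): taking v ≡ 1 ∈ V gives 0 = ∫_0^5/3 f dx + (0) − (0), i.e. ∫_0^5/3 f dx must equal u'(0) − u'(5/3) = 0. Indeed ∫_0^5/3 (3*x^2 - 3*x - 5/18) dx = 0, so the data are compatible. The solution is then unique only up to an additive constant (fix it e.g. by requiring ∫_0^5/3 u dx = 0).


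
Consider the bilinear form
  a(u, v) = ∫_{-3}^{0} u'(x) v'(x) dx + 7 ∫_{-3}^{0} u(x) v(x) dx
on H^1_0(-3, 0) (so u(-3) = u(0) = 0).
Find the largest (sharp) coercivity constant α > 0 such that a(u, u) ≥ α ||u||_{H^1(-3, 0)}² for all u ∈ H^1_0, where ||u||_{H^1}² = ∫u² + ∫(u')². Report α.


α = 1

Coercivity of a(·,·) on H^1_0(-3, 0) means a(u, u) ≥ α ||u||_{H^1}² for every u ∈ H^1_0.
The interval has length L = 3, and Poincaré/coercivity depend only on L. Here a(u, u) = ∫(u')² + (7)·∫u².
Here c = 7 ≥ 1, so a(u,u) = ∫(u')² + c∫u² ≥ ∫(u')² + ∫u² = ||u||_{H^1}², i.e. α = 1 works. No larger α is possible: a(u,u) ≥ α||u||_{H^1}² means (1−α)∫(u')² ≥ (α−c)∫u², and for the modes u_n = sin(nπ(x−x₀)/L) (x₀ the left endpoint) one has ∫u_n²/∫(u_n')² = (L/(nπ))² → 0, so a(u_n,u_n)/||u_n||_{H^1}² → 1. Hence the optimal constant is α = 1.
Therefore α = 1.


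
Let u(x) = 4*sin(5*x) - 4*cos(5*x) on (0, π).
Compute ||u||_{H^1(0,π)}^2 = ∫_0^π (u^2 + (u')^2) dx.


||u||_{H^1(0,π)}^2 = 416*π

u'(x) = 20*sin(5*x) + 20*cos(5*x).
Expand u² and (u')² and integrate term by term on (0, π), using: for integers n ≥ 1, ∫_0^π sin²(nx) dx = ∫_0^π cos²(nx) dx = π/2; for n ≠ n', ∫_0^π sin(nx)sin(n'x) dx = ∫_0^π cos(nx)cos(n'x) dx = 0; and by product-to-sum, ∫_0^π sin(nx)cos(n'x) dx = ½∫_0^π [sin((n+n')x) + sin((n−n')x)] dx, which is 0 when n+n' is even and 2n/(n²−n'²) when n+n' is odd (it need not vanish on (0, π)).
  u² squared terms: (-4)²·∫cos(5x)² dx = 16·π/2 = 8*π;  (4)²·∫sin(5x)² dx = 16·π/2 = 8*π.
  u² cross terms: 2·(-4)·(4)·∫cos(5x)·sin(5x) dx = -32·(0) = 0.
  So ∫_0^π u² dx = 8*π + 8*π + 0 = 16*π.
  (u')² squared terms: (20)²·∫cos(5x)² dx = 400·π/2 = 200*π;  (20)²·∫sin(5x)² dx = 400·π/2 = 200*π.
  (u')² cross terms: 2·(20)·(20)·∫cos(5x)·sin(5x) dx = 800·(0) = 0.
  So ∫_0^π (u')² dx = 200*π + 200*π + 0 = 400*π.
||u||_{H^1}^2 = (16*π) + (400*π) = 416*π.


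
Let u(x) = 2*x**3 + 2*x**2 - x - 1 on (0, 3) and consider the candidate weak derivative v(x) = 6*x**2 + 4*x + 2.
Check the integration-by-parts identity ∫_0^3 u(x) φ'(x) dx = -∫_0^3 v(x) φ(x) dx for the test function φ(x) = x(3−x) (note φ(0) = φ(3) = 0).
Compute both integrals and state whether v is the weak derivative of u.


LHS = -477/5, RHS = -1089/10. No, v is not the weak derivative of u.

u(x) = 2*x**3 + 2*x**2 - x - 1, classical derivative u'(x) = 6*x**2 + 4*x - 1.
φ(x) = x(3−x), so φ'(x) = 3 - 2*x.
Note φ(0) = φ(3) = 0, so the boundary term u·φ vanishes.
LHS = ∫_0^3 u(x) φ'(x) dx = ∫_0^3 (-4*x^4 + 2*x^3 + 8*x^2 - x - 3) dx. Term by term:
  ∫_0^3 -4*x^4 dx = -972/5;  ∫_0^3 2*x^3 dx = 81/2;  ∫_0^3 8*x^2 dx = 72;
  ∫_0^3 -x dx = -9/2;  ∫_0^3 -3 dx = -9.
Sum: -972/5 + 81/2 + 72 − 9/2 − 9 = -477/5.
So LHS = -477/5.
∫_0^3 v(x) φ(x) dx = ∫_0^3 (-6*x^4 + 14*x^3 + 10*x^2 + 6*x) dx. Term by term:
  ∫_0^3 -6*x^4 dx = -1458/5;  ∫_0^3 14*x^3 dx = 567/2;  ∫_0^3 10*x^2 dx = 90;
  ∫_0^3 6*x dx = 27.
Sum: -1458/5 + 567/2 + 90 + 27 = 1089/10.
So RHS = -∫_0^3 v(x) φ(x) dx = -1089/10.
LHS − RHS = 27/2 ≠ 0, so the identity fails.
(For a valid weak derivative the identity must hold for EVERY test function, in particular this one. The failure shows v is NOT the weak derivative of u.)
Correct weak derivative would be u'(x) = 6*x**2 + 4*x - 1.


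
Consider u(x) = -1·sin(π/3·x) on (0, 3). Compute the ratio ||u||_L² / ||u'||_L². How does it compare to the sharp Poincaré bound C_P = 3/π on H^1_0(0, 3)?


||u||_L² / ||u'||_L² = 3/π = C_P.

u(x) = -1·sin(π/3·x), so u'(x) = -π*cos(π*x/3)/3.
Writing u(x) = A·sin(kπx/L) with A = -1 and k = 1, use ∫_0^L sin²(kπx/L) dx = L/2 and ∫_0^L cos²(kπx/L) dx = L/2.
u² = 1·sin²(π/3·x) and (u')² = π^2/9·cos²(π/3·x), and each of sin², cos² integrates to L/2 = 3/2 over (0, 3).
∫_0^3 u² dx = 3/2, so ||u||_L² = sqrt(6)/2.
∫_0^3 (u')² dx = π^2/6, so ||u'||_L² = sqrt(6)*π/6.
Ratio ||u||_L² / ||u'||_L² = 3/π.
Sharp Poincaré constant on H^1_0(0, 3) is C_P = L/π = 3/π, achieved by sin(π/3·x).
This is the k = 1 eigenfunction (up to amplitude), so the ratio equals the sharp Poincaré constant exactly.


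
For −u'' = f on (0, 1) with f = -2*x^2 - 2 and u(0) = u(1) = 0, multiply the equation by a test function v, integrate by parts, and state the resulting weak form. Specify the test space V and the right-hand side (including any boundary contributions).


V = H^1_0(0, 1) (so v(0) = v(1) = 0); weak form: ∫_0^1 u'v' dx = ∫_0^1 (-2*x^2 - 2) v dx for all v ∈ V.

Multiply both sides by a test function v and integrate from 0 to 1:
  ∫_0^1 −u''(x) v(x) dx = ∫_0^1 f(x) v(x) dx.
Integrate the LHS by parts once:
  ∫_0^1 −u'' v dx = −[u'(x) v(x)]_0^1 + ∫_0^1 u'(x) v'(x) dx.
Thus ∫_0^1 u'(x) v'(x) dx = ∫_0^1 f(x) v(x) dx + [u'(x) v(x)]_0^1.
Choose V so that boundary terms are either known or forced to vanish.
u is Dirichlet: u(0) = u(1) = 0. Let V = H^1_0(0, 1); then v(0) = v(1) = 0, and [u' v]_0^1 = 0.
Weak formulation: find u (satisfying any essential BC) such that ∫_0^1 u'(x) v'(x) dx = ∫_0^1 f v dx for all v ∈ V.
Substituting f(x) = -2*x^2 - 2, the right-hand side is ∫_0^1 (-2*x^2 - 2) v dx.


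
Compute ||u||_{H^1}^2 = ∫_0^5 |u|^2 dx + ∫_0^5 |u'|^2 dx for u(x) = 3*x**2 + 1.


||u||_{H^1}^2 = 7380

The H^1 norm (squared) on an interval (0, L) is
  ||u||_{H^1}^2 = ∫_0^L u(x)^2 dx + ∫_0^L u'(x)^2 dx.
Compute u'(x) = 6*x.
Then u(x)^2 = 9*x**4 + 6*x**2 + 1 and u'(x)^2 = 36*x**2.
Integrate each monomial from 0 to 5 using ∫_0^5 c·x^n dx = c·5^(n+1)/(n+1):
  ∫_0^5 u(x)^2 dx = ∫_0^5 (9*x^4 + 6*x^2 + 1) dx. Term by term:
    ∫_0^5 9*x^4 dx = 5625;  ∫_0^5 6*x^2 dx = 250;  ∫_0^5 1 dx = 5.
  Sum: 5625 + 250 + 5 = 5880.
  ∫_0^5 u'(x)^2 dx = ∫_0^5 (36*x^2) dx. Term by term:
    ∫_0^5 36*x^2 dx = 1500.
Adding: ||u||_{H^1}^2 = 5880 + 1500 = 7380.


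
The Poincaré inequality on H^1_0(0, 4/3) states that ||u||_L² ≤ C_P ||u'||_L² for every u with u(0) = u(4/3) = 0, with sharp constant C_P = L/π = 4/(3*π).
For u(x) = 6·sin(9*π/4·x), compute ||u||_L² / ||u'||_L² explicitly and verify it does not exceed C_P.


||u||_L² / ||u'||_L² = 4/(9*π) < C_P = 4/(3*π).

u(x) = 6·sin(9*π/4·x), so u'(x) = 27*π*cos(9*π*x/4)/2.
Writing u(x) = A·sin(kπx/L) with A = 6 and k = 3, use ∫_0^L sin²(kπx/L) dx = L/2 and ∫_0^L cos²(kπx/L) dx = L/2.
u² = 36·sin²(9*π/4·x) and (u')² = 729*π^2/4·cos²(9*π/4·x), and each of sin², cos² integrates to L/2 = 2/3 over (0, 4/3).
∫_0^4/3 u² dx = 24, so ||u||_L² = 2*sqrt(6).
∫_0^4/3 (u')² dx = 243*π^2/2, so ||u'||_L² = 9*sqrt(6)*π/2.
Ratio ||u||_L² / ||u'||_L² = 4/(9*π).
Sharp Poincaré constant on H^1_0(0, 4/3) is C_P = L/π = 4/(3*π), achieved by sin(3*π/4·x).
This is the k = 3 harmonic; the ratio L/(kπ) is strictly less than C_P = L/π, consistent with the sharp inequality ||u||_L² ≤ C_P ||u'||_L².


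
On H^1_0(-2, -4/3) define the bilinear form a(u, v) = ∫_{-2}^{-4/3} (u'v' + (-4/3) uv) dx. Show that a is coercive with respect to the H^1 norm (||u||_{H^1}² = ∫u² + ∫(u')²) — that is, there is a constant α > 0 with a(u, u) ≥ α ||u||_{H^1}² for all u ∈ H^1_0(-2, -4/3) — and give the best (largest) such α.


α = (-16 + 27*π^2)/(3*(4 + 9*π^2))

Coercivity of a(·,·) on H^1_0(-2, -4/3) means a(u, u) ≥ α ||u||_{H^1}² for every u ∈ H^1_0.
The interval has length L = 2/3, and Poincaré/coercivity depend only on L. Here a(u, u) = ∫(u')² + (-4/3)·∫u².
Here c = -4/3 < 0 with |c| < (π/L)² = 9*π^2/4, so coercivity still holds. The condition a(u,u) ≥ α||u||_{H^1}² reads (1−α)∫(u')² ≥ (α−c)∫u². Any admissible α is ≤ 1 (rapidly oscillating u have ∫u²/∫(u')² → 0), and α = 1 would force 0 ≥ (1−c)∫u², impossible since c < 1; so 1−α > 0. By the sharp Poincaré inequality on H^1_0 of an interval of length L, ∫(u')² ≥ (π/L)²∫u² with equality for the first sine mode sin(π(x−x₀)/L) (x₀ the left endpoint), so the inequality holds for all u iff (1−α)(π/L)² ≥ α − c, i.e. α ≤ ((π/L)² + c)/((π/L)² + 1) = (1 + c(L/π)²)/(1 + (L/π)²). (Direct route, valid since c ≤ 0: Poincaré gives c∫u² ≥ c(L/π)²∫(u')², so a(u,u) ≥ (1 + c(L/π)²)∫(u')², while ||u||_{H^1}² ≤ (1 + (L/π)²)∫(u')²; dividing yields the same α.) With (π/L)² = 9*π^2/4 and c = -4/3, the largest admissible constant is α = ((π/L)² + c)/((π/L)² + 1).
Simplifying, α = (-16 + 27*π^2)/(3*(4 + 9*π^2)).


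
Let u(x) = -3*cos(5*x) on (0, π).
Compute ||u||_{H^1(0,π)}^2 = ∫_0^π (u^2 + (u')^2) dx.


||u||_{H^1(0,π)}^2 = 117*π

u'(x) = 15*sin(5*x).
Expand u² and (u')² and integrate term by term on (0, π), using: for integers n ≥ 1, ∫_0^π sin²(nx) dx = ∫_0^π cos²(nx) dx = π/2; for n ≠ n', ∫_0^π sin(nx)sin(n'x) dx = ∫_0^π cos(nx)cos(n'x) dx = 0; and by product-to-sum, ∫_0^π sin(nx)cos(n'x) dx = ½∫_0^π [sin((n+n')x) + sin((n−n')x)] dx, which is 0 when n+n' is even and 2n/(n²−n'²) when n+n' is odd (it need not vanish on (0, π)).
  u² squared terms: (-3)²·∫cos(5x)² dx = 9·π/2 = 9*π/2.
  So ∫_0^π u² dx = 9*π/2.
  (u')² squared terms: (15)²·∫sin(5x)² dx = 225·π/2 = 225*π/2.
  So ∫_0^π (u')² dx = 225*π/2.
||u||_{H^1}^2 = (9*π/2) + (225*π/2) = 117*π.


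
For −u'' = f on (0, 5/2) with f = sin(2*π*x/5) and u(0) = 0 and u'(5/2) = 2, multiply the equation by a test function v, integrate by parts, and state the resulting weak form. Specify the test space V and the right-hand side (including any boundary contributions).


V = {v ∈ H^1(0, 5/2) : v(0) = 0} (test functions vanish at x = 0 where u is specified); weak form: ∫_0^5/2 u'v' dx = ∫_0^5/2 (sin(2*π*x/5)) v dx + 2·v(5/2) for all v ∈ V.

Multiply both sides by a test function v and integrate from 0 to 5/2:
  ∫_0^5/2 −u''(x) v(x) dx = ∫_0^5/2 f(x) v(x) dx.
Integrate the LHS by parts once:
  ∫_0^5/2 −u'' v dx = −[u'(x) v(x)]_0^5/2 + ∫_0^5/2 u'(x) v'(x) dx.
Thus ∫_0^5/2 u'(x) v'(x) dx = ∫_0^5/2 f(x) v(x) dx + [u'(x) v(x)]_0^5/2.
Choose V so that boundary terms are either known or forced to vanish.
Mixed BC: u(0) = 0 (Dirichlet) and u'(5/2) = 2 (Neumann). Define V = {v ∈ H^1(0, 5/2) : v(0) = 0}. Then [u' v]_0^5/2 = u'(5/2)·v(5/2) − u'(0)·0 = 2·v(5/2).
Weak formulation: find u (satisfying any essential BC) such that ∫_0^5/2 u'(x) v'(x) dx = ∫_0^5/2 f v dx + 2·v(5/2) for all v ∈ V (Dirichlet at 0 absorbed into V; Neumann datum at x = 5/2 contributes the boundary term).
Substituting f(x) = sin(2*π*x/5), the right-hand side is ∫_0^5/2 (sin(2*π*x/5)) v dx + 2·v(5/2).


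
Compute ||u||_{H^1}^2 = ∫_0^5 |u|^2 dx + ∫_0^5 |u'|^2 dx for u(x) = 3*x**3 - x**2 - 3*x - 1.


||u||_{H^1}^2 = 824925/7

The H^1 norm (squared) on an interval (0, L) is
  ||u||_{H^1}^2 = ∫_0^L u(x)^2 dx + ∫_0^L u'(x)^2 dx.
Compute u'(x) = 9*x**2 - 2*x - 3.
Then u(x)^2 = 9*x**6 - 6*x**5 - 17*x**4 + 11*x**2 + 6*x + 1 and u'(x)^2 = 81*x**4 - 36*x**3 - 50*x**2 + 12*x + 9.
Integrate each monomial from 0 to 5 using ∫_0^5 c·x^n dx = c·5^(n+1)/(n+1):
  ∫_0^5 u(x)^2 dx = ∫_0^5 (9*x^6 - 6*x^5 - 17*x^4 + 11*x^2 + 6*x + 1) dx. Term by term:
    ∫_0^5 9*x^6 dx = 703125/7;  ∫_0^5 -6*x^5 dx = -15625;  ∫_0^5 -17*x^4 dx = -10625;
    ∫_0^5 11*x^2 dx = 1375/3;  ∫_0^5 6*x dx = 75;  ∫_0^5 1 dx = 5.
  Sum: 703125/7 − 15625 − 10625 + 1375/3 + 75 + 5 = 1569430/21.
  ∫_0^5 u'(x)^2 dx = ∫_0^5 (81*x^4 - 36*x^3 - 50*x^2 + 12*x + 9) dx. Term by term:
    ∫_0^5 81*x^4 dx = 50625;  ∫_0^5 -36*x^3 dx = -5625;  ∫_0^5 -50*x^2 dx = -6250/3;
    ∫_0^5 12*x dx = 150;  ∫_0^5 9 dx = 45.
  Sum: 50625 − 5625 − 6250/3 + 150 + 45 = 129335/3.
Adding: ||u||_{H^1}^2 = 1569430/21 + 129335/3 = 824925/7.


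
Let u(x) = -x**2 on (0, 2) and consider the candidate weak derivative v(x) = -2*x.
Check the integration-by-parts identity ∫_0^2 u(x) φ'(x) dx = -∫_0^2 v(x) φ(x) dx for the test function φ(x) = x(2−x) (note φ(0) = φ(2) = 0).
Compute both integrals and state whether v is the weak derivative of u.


LHS = 8/3, RHS = 8/3. Yes, v = u' weakly.

u(x) = -x**2, classical derivative u'(x) = -2*x.
φ(x) = x(2−x), so φ'(x) = 2 - 2*x.
Note φ(0) = φ(2) = 0, so the boundary term u·φ vanishes.
LHS = ∫_0^2 u(x) φ'(x) dx = ∫_0^2 (2*x^3 - 2*x^2) dx. Term by term:
  ∫_0^2 2*x^3 dx = 8;  ∫_0^2 -2*x^2 dx = -16/3.
Sum: 8 − 16/3 = 8/3.
So LHS = 8/3.
∫_0^2 v(x) φ(x) dx = ∫_0^2 (2*x^3 - 4*x^2) dx. Term by term:
  ∫_0^2 2*x^3 dx = 8;  ∫_0^2 -4*x^2 dx = -32/3.
Sum: 8 − 32/3 = -8/3.
So RHS = -∫_0^2 v(x) φ(x) dx = 8/3.
LHS = RHS, so the identity holds for this test φ.
Moreover u is smooth here and v(x) = u'(x) = -2*x pointwise, so the identity holds for every test function. Hence v is the weak derivative of u.


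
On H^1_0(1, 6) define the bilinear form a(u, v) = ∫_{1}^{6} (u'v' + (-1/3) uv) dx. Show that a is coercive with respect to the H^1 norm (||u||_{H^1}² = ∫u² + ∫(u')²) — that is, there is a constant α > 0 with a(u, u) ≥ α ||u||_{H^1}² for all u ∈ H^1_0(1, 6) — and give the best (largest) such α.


α = (-25/3 + π^2)/(π^2 + 25)

Coercivity of a(·,·) on H^1_0(1, 6) means a(u, u) ≥ α ||u||_{H^1}² for every u ∈ H^1_0.
The interval has length L = 5, and Poincaré/coercivity depend only on L. Here a(u, u) = ∫(u')² + (-1/3)·∫u².
Here c = -1/3 < 0 with |c| < (π/L)² = π^2/25, so coercivity still holds. The condition a(u,u) ≥ α||u||_{H^1}² reads (1−α)∫(u')² ≥ (α−c)∫u². Any admissible α is ≤ 1 (rapidly oscillating u have ∫u²/∫(u')² → 0), and α = 1 would force 0 ≥ (1−c)∫u², impossible since c < 1; so 1−α > 0. By the sharp Poincaré inequality on H^1_0 of an interval of length L, ∫(u')² ≥ (π/L)²∫u² with equality for the first sine mode sin(π(x−x₀)/L) (x₀ the left endpoint), so the inequality holds for all u iff (1−α)(π/L)² ≥ α − c, i.e. α ≤ ((π/L)² + c)/((π/L)² + 1) = (1 + c(L/π)²)/(1 + (L/π)²). (Direct route, valid since c ≤ 0: Poincaré gives c∫u² ≥ c(L/π)²∫(u')², so a(u,u) ≥ (1 + c(L/π)²)∫(u')², while ||u||_{H^1}² ≤ (1 + (L/π)²)∫(u')²; dividing yields the same α.) With (π/L)² = π^2/25 and c = -1/3, the largest admissible constant is α = ((π/L)² + c)/((π/L)² + 1).
Simplifying, α = (-25/3 + π^2)/(π^2 + 25).


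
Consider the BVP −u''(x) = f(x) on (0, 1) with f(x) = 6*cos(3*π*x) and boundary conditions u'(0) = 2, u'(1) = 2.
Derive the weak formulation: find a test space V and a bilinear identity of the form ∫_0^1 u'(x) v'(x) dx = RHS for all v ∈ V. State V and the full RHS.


V = H^1(0, 1) (v unrestricted at boundary; u is determined up to an additive constant); weak form: ∫_0^1 u'v' dx = ∫_0^1 (6*cos(3*π*x)) v dx + 2·v(1) − 2·v(0) for all v ∈ V.

Multiply both sides by a test function v and integrate from 0 to 1:
  ∫_0^1 −u''(x) v(x) dx = ∫_0^1 f(x) v(x) dx.
Integrate the LHS by parts once:
  ∫_0^1 −u'' v dx = −[u'(x) v(x)]_0^1 + ∫_0^1 u'(x) v'(x) dx.
Thus ∫_0^1 u'(x) v'(x) dx = ∫_0^1 f(x) v(x) dx + [u'(x) v(x)]_0^1.
Choose V so that boundary terms are either known or forced to vanish.
u has inhomogeneous Neumann u'(0) = 2, u'(1) = 2. [u' v]_0^1 = (2)·v(1) − (2)·v(0) = 2·v(1) − 2·v(0). Take V = H^1(0, 1); boundary term becomes part of RHS.
Weak formulation: find u (satisfying any essential BC) such that ∫_0^1 u'(x) v'(x) dx = ∫_0^1 f v dx + 2·v(1) − 2·v(0) for all v ∈ V (Neumann data are natural BCs: they enter the RHS as boundary terms).
Substituting f(x) = 6*cos(3*π*x), the right-hand side is ∫_0^1 (6*cos(3*π*x)) v dx + 2·v(1) − 2·v(0).
Compatibility check (pure Neumann): taking v ≡ 1 ∈ V gives 0 = ∫_0^1 f dx + (2) − (2), i.e. ∫_0^1 f dx must equal u'(0) − u'(1) = 0. Indeed ∫_0^1 (6*cos(3*π*x)) dx = 0, so the data are compatible. The solution is then unique only up to an additive constant (fix it e.g. by requiring ∫_0^1 u dx = 0).


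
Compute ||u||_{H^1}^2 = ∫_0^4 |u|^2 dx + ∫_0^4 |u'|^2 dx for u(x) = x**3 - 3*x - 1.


||u||_{H^1}^2 = 95304/35

The H^1 norm (squared) on an interval (0, L) is
  ||u||_{H^1}^2 = ∫_0^L u(x)^2 dx + ∫_0^L u'(x)^2 dx.
Compute u'(x) = 3*x**2 - 3.
Then u(x)^2 = x**6 - 6*x**4 - 2*x**3 + 9*x**2 + 6*x + 1 and u'(x)^2 = 9*x**4 - 18*x**2 + 9.
Integrate each monomial from 0 to 4 using ∫_0^4 c·x^n dx = c·4^(n+1)/(n+1):
  ∫_0^4 u(x)^2 dx = ∫_0^4 (x^6 - 6*x^4 - 2*x^3 + 9*x^2 + 6*x + 1) dx. Term by term:
    ∫_0^4 x^6 dx = 16384/7;  ∫_0^4 -6*x^4 dx = -6144/5;  ∫_0^4 -2*x^3 dx = -128;
    ∫_0^4 9*x^2 dx = 192;  ∫_0^4 6*x dx = 48;  ∫_0^4 1 dx = 4.
  Sum: 16384/7 − 6144/5 − 128 + 192 + 48 + 4 = 42972/35.
  ∫_0^4 u'(x)^2 dx = ∫_0^4 (9*x^4 - 18*x^2 + 9) dx. Term by term:
    ∫_0^4 9*x^4 dx = 9216/5;  ∫_0^4 -18*x^2 dx = -384;  ∫_0^4 9 dx = 36.
  Sum: 9216/5 − 384 + 36 = 7476/5.
Adding: ||u||_{H^1}^2 = 42972/35 + 7476/5 = 95304/35.


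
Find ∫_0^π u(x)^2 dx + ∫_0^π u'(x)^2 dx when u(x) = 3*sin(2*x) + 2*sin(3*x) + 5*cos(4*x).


||u||_{H^1(0,π)}^2 = -2040/7 + 255*π

u'(x) = -20*sin(4*x) + 6*cos(2*x) + 6*cos(3*x).
Expand u² and (u')² and integrate term by term on (0, π), using: for integers n ≥ 1, ∫_0^π sin²(nx) dx = ∫_0^π cos²(nx) dx = π/2; for n ≠ n', ∫_0^π sin(nx)sin(n'x) dx = ∫_0^π cos(nx)cos(n'x) dx = 0; and by product-to-sum, ∫_0^π sin(nx)cos(n'x) dx = ½∫_0^π [sin((n+n')x) + sin((n−n')x)] dx, which is 0 when n+n' is even and 2n/(n²−n'²) when n+n' is odd (it need not vanish on (0, π)).
  u² squared terms: (2)²·∫sin(3x)² dx = 4·π/2 = 2*π;  (3)²·∫sin(2x)² dx = 9·π/2 = 9*π/2;  (5)²·∫cos(4x)² dx = 25·π/2 = 25*π/2.
  u² cross terms: 2·(2)·(3)·∫sin(3x)·sin(2x) dx = 12·(0) = 0;  2·(2)·(5)·∫sin(3x)·cos(4x) dx = 20·(-6/7) = -120/7;  2·(3)·(5)·∫sin(2x)·cos(4x) dx = 30·(0) = 0.
  So ∫_0^π u² dx = 2*π + 9*π/2 + 25*π/2 + 0 − 120/7 + 0 = -120/7 + 19*π.
  (u')² squared terms: (-20)²·∫sin(4x)² dx = 400·π/2 = 200*π;  (6)²·∫cos(2x)² dx = 36·π/2 = 18*π;  (6)²·∫cos(3x)² dx = 36·π/2 = 18*π.
  (u')² cross terms: 2·(-20)·(6)·∫sin(4x)·cos(2x) dx = -240·(0) = 0;  2·(-20)·(6)·∫sin(4x)·cos(3x) dx = -240·(8/7) = -1920/7;  2·(6)·(6)·∫cos(2x)·cos(3x) dx = 72·(0) = 0.
  So ∫_0^π (u')² dx = 200*π + 18*π + 18*π + 0 − 1920/7 + 0 = -1920/7 + 236*π.
||u||_{H^1}^2 = (-120/7 + 19*π) + (-1920/7 + 236*π) = -2040/7 + 255*π.


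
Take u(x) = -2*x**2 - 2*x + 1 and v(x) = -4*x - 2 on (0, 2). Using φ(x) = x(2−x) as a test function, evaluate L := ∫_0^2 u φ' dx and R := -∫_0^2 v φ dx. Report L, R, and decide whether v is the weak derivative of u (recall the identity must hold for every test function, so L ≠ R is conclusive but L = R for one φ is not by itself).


LHS = 8, RHS = 8. Yes, v = u' weakly.

u(x) = -2*x**2 - 2*x + 1, classical derivative u'(x) = -4*x - 2.
φ(x) = x(2−x), so φ'(x) = 2 - 2*x.
Note φ(0) = φ(2) = 0, so the boundary term u·φ vanishes.
LHS = ∫_0^2 u(x) φ'(x) dx = ∫_0^2 (4*x^3 - 6*x + 2) dx. Term by term:
  ∫_0^2 4*x^3 dx = 16;  ∫_0^2 -6*x dx = -12;  ∫_0^2 2 dx = 4.
Sum: 16 − 12 + 4 = 8.
So LHS = 8.
∫_0^2 v(x) φ(x) dx = ∫_0^2 (4*x^3 - 6*x^2 - 4*x) dx. Term by term:
  ∫_0^2 4*x^3 dx = 16;  ∫_0^2 -6*x^2 dx = -16;  ∫_0^2 -4*x dx = -8.
Sum: 16 − 16 − 8 = -8.
So RHS = -∫_0^2 v(x) φ(x) dx = 8.
LHS = RHS, so the identity holds for this test φ.
Moreover u is smooth here and v(x) = u'(x) = -4*x - 2 pointwise, so the identity holds for every test function. Hence v is the weak derivative of u.


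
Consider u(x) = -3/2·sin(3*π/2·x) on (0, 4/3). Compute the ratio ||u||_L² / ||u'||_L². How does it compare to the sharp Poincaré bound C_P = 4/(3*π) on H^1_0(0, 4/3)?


||u||_L² / ||u'||_L² = 2/(3*π) < C_P = 4/(3*π).

u(x) = -3/2·sin(3*π/2·x), so u'(x) = -9*π*cos(3*π*x/2)/4.
Writing u(x) = A·sin(kπx/L) with A = -3/2 and k = 2, use ∫_0^L sin²(kπx/L) dx = L/2 and ∫_0^L cos²(kπx/L) dx = L/2.
u² = 9/4·sin²(3*π/2·x) and (u')² = 81*π^2/16·cos²(3*π/2·x), and each of sin², cos² integrates to L/2 = 2/3 over (0, 4/3).
∫_0^4/3 u² dx = 3/2, so ||u||_L² = sqrt(6)/2.
∫_0^4/3 (u')² dx = 27*π^2/8, so ||u'||_L² = 3*sqrt(6)*π/4.
Ratio ||u||_L² / ||u'||_L² = 2/(3*π).
Sharp Poincaré constant on H^1_0(0, 4/3) is C_P = L/π = 4/(3*π), achieved by sin(3*π/4·x).
This is the k = 2 harmonic; the ratio L/(kπ) is strictly less than C_P = L/π, consistent with the sharp inequality ||u||_L² ≤ C_P ||u'||_L².


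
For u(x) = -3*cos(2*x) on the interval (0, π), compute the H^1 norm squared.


||u||_{H^1(0,π)}^2 = 45*π/2

u'(x) = 6*sin(2*x).
Expand u² and (u')² and integrate term by term on (0, π), using: for integers n ≥ 1, ∫_0^π sin²(nx) dx = ∫_0^π cos²(nx) dx = π/2; for n ≠ n', ∫_0^π sin(nx)sin(n'x) dx = ∫_0^π cos(nx)cos(n'x) dx = 0; and by product-to-sum, ∫_0^π sin(nx)cos(n'x) dx = ½∫_0^π [sin((n+n')x) + sin((n−n')x)] dx, which is 0 when n+n' is even and 2n/(n²−n'²) when n+n' is odd (it need not vanish on (0, π)).
  u² squared terms: (-3)²·∫cos(2x)² dx = 9·π/2 = 9*π/2.
  So ∫_0^π u² dx = 9*π/2.
  (u')² squared terms: (6)²·∫sin(2x)² dx = 36·π/2 = 18*π.
  So ∫_0^π (u')² dx = 18*π.
||u||_{H^1}^2 = (9*π/2) + (18*π) = 45*π/2.


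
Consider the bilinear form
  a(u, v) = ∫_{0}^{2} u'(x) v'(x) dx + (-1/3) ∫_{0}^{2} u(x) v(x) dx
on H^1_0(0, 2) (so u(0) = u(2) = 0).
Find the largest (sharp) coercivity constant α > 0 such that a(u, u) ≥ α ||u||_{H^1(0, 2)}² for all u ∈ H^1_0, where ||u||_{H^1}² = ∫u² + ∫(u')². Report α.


α = (-4/3 + π^2)/(4 + π^2)

Coercivity of a(·,·) on H^1_0(0, 2) means a(u, u) ≥ α ||u||_{H^1}² for every u ∈ H^1_0.
The interval has length L = 2, and Poincaré/coercivity depend only on L. Here a(u, u) = ∫(u')² + (-1/3)·∫u².
Here c = -1/3 < 0 with |c| < (π/L)² = π^2/4, so coercivity still holds. The condition a(u,u) ≥ α||u||_{H^1}² reads (1−α)∫(u')² ≥ (α−c)∫u². Any admissible α is ≤ 1 (rapidly oscillating u have ∫u²/∫(u')² → 0), and α = 1 would force 0 ≥ (1−c)∫u², impossible since c < 1; so 1−α > 0. By the sharp Poincaré inequality on H^1_0 of an interval of length L, ∫(u')² ≥ (π/L)²∫u² with equality for the first sine mode sin(π(x−x₀)/L) (x₀ the left endpoint), so the inequality holds for all u iff (1−α)(π/L)² ≥ α − c, i.e. α ≤ ((π/L)² + c)/((π/L)² + 1) = (1 + c(L/π)²)/(1 + (L/π)²). (Direct route, valid since c ≤ 0: Poincaré gives c∫u² ≥ c(L/π)²∫(u')², so a(u,u) ≥ (1 + c(L/π)²)∫(u')², while ||u||_{H^1}² ≤ (1 + (L/π)²)∫(u')²; dividing yields the same α.) With (π/L)² = π^2/4 and c = -1/3, the largest admissible constant is α = ((π/L)² + c)/((π/L)² + 1).
Simplifying, α = (-4/3 + π^2)/(4 + π^2).


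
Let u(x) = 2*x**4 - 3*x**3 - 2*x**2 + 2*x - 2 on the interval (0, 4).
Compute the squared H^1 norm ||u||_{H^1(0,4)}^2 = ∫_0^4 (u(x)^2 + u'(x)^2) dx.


||u||_{H^1}^2 = 29130272/315

The H^1 norm (squared) on an interval (0, L) is
  ||u||_{H^1}^2 = ∫_0^L u(x)^2 dx + ∫_0^L u'(x)^2 dx.
Compute u'(x) = 8*x**3 - 9*x**2 - 4*x + 2.
Then u(x)^2 = 4*x**8 - 12*x**7 + x**6 + 20*x**5 - 16*x**4 + 4*x**3 + 12*x**2 - 8*x + 4 and u'(x)^2 = 64*x**6 - 144*x**5 + 17*x**4 + 104*x**3 - 20*x**2 - 16*x + 4.
Integrate each monomial from 0 to 4 using ∫_0^4 c·x^n dx = c·4^(n+1)/(n+1):
  ∫_0^4 u(x)^2 dx = ∫_0^4 (4*x^8 - 12*x^7 + x^6 + 20*x^5 - 16*x^4 + 4*x^3 + 12*x^2 - 8*x + 4) dx. Term by term:
    ∫_0^4 4*x^8 dx = 1048576/9;  ∫_0^4 -12*x^7 dx = -98304;  ∫_0^4 x^6 dx = 16384/7;
    ∫_0^4 20*x^5 dx = 40960/3;  ∫_0^4 -16*x^4 dx = -16384/5;  ∫_0^4 4*x^3 dx = 256;
    ∫_0^4 12*x^2 dx = 256;  ∫_0^4 -8*x dx = -64;  ∫_0^4 4 dx = 16.
  Sum: 1048576/9 − 98304 + 16384/7 + 40960/3 − 16384/5 + 256 + 256 − 64 + 16 = 9886448/315.
  ∫_0^4 u'(x)^2 dx = ∫_0^4 (64*x^6 - 144*x^5 + 17*x^4 + 104*x^3 - 20*x^2 - 16*x + 4) dx. Term by term:
    ∫_0^4 64*x^6 dx = 1048576/7;  ∫_0^4 -144*x^5 dx = -98304;  ∫_0^4 17*x^4 dx = 17408/5;
    ∫_0^4 104*x^3 dx = 6656;  ∫_0^4 -20*x^2 dx = -1280/3;  ∫_0^4 -16*x dx = -128;
    ∫_0^4 4 dx = 16.
  Sum: 1048576/7 − 98304 + 17408/5 + 6656 − 1280/3 − 128 + 16 = 6414608/105.
Adding: ||u||_{H^1}^2 = 9886448/315 + 6414608/105 = 29130272/315.


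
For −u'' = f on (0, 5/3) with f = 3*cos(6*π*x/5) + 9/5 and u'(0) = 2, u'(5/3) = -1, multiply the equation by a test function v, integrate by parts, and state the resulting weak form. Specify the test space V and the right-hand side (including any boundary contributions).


V = H^1(0, 5/3) (v unrestricted at boundary; u is determined up to an additive constant); weak form: ∫_0^5/3 u'v' dx = ∫_0^5/3 (3*cos(6*π*x/5) + 9/5) v dx − v(5/3) − 2·v(0) for all v ∈ V.

Multiply both sides by a test function v and integrate from 0 to 5/3:
  ∫_0^5/3 −u''(x) v(x) dx = ∫_0^5/3 f(x) v(x) dx.
Integrate the LHS by parts once:
  ∫_0^5/3 −u'' v dx = −[u'(x) v(x)]_0^5/3 + ∫_0^5/3 u'(x) v'(x) dx.
Thus ∫_0^5/3 u'(x) v'(x) dx = ∫_0^5/3 f(x) v(x) dx + [u'(x) v(x)]_0^5/3.
Choose V so that boundary terms are either known or forced to vanish.
u has inhomogeneous Neumann u'(0) = 2, u'(5/3) = -1. [u' v]_0^5/3 = (-1)·v(5/3) − (2)·v(0) = − v(5/3) − 2·v(0). Take V = H^1(0, 5/3); boundary term becomes part of RHS.
Weak formulation: find u (satisfying any essential BC) such that ∫_0^5/3 u'(x) v'(x) dx = ∫_0^5/3 f v dx − v(5/3) − 2·v(0) for all v ∈ V (Neumann data are natural BCs: they enter the RHS as boundary terms).
Substituting f(x) = 3*cos(6*π*x/5) + 9/5, the right-hand side is ∫_0^5/3 (3*cos(6*π*x/5) + 9/5) v dx − v(5/3) − 2·v(0).
Compatibility check (pure Neumann): taking v ≡ 1 ∈ V gives 0 = ∫_0^5/3 f dx + (-1) − (2), i.e. ∫_0^5/3 f dx must equal u'(0) − u'(5/3) = 3. Indeed ∫_0^5/3 (3*cos(6*π*x/5) + 9/5) dx = 3, so the data are compatible. The solution is then unique only up to an additive constant (fix it e.g. by requiring ∫_0^5/3 u dx = 0).


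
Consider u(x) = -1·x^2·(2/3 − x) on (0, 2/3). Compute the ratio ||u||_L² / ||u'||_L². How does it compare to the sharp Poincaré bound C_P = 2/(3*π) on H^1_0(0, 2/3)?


||u||_L² / ||u'||_L² = sqrt(14)/21 < C_P = 2/(3*π).

u(x) = -1·x^2·(2/3 − x), so u'(x) = x*(9*x - 4)/3.
u(x) = -1·x^2·(2/3 − x) vanishes at x = 0 and x = 2/3, so u ∈ H^1_0(0, 2/3). Differentiate via the product rule and integrate the resulting polynomials term by term.
  ∫_0^2/3 u² dx = ∫_0^2/3 (x^6 - 4*x^5/3 + 4*x^4/9) dx. Term by term:
    ∫_0^2/3 x^6 dx = 128/15309;  ∫_0^2/3 -4*x^5/3 dx = -128/6561;  ∫_0^2/3 4*x^4/9 dx = 128/10935.
  Sum: 128/15309 − 128/6561 + 128/10935 = 128/229635.
  ∫_0^2/3 (u')² dx = ∫_0^2/3 (9*x^4 - 8*x^3 + 16*x^2/9) dx. Term by term:
    ∫_0^2/3 9*x^4 dx = 32/135;  ∫_0^2/3 -8*x^3 dx = -32/81;  ∫_0^2/3 16*x^2/9 dx = 128/729.
  Sum: 32/135 − 32/81 + 128/729 = 64/3645.
∫_0^2/3 u² dx = 128/229635, so ||u||_L² = 8*sqrt(70)/2835.
∫_0^2/3 (u')² dx = 64/3645, so ||u'||_L² = 8*sqrt(5)/135.
Ratio ||u||_L² / ||u'||_L² = sqrt(14)/21.
Sharp Poincaré constant on H^1_0(0, 2/3) is C_P = L/π = 2/(3*π), achieved by sin(3*π/2·x).
A polynomial bump cannot attain the sharp Poincaré constant (only the first sine eigenfunction does), so the ratio is strictly less than C_P, consistent with ||u||_L² ≤ C_P ||u'||_L².


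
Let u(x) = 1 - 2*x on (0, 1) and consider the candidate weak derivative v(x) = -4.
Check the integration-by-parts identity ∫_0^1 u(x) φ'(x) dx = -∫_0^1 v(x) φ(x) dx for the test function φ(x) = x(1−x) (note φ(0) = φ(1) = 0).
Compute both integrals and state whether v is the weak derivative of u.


LHS = 1/3, RHS = 2/3. No, v is not the weak derivative of u.

u(x) = 1 - 2*x, classical derivative u'(x) = -2.
φ(x) = x(1−x), so φ'(x) = 1 - 2*x.
Note φ(0) = φ(1) = 0, so the boundary term u·φ vanishes.
LHS = ∫_0^1 u(x) φ'(x) dx = ∫_0^1 (4*x^2 - 4*x + 1) dx. Term by term:
  ∫_0^1 4*x^2 dx = 4/3;  ∫_0^1 -4*x dx = -2;  ∫_0^1 1 dx = 1.
Sum: 4/3 − 2 + 1 = 1/3.
So LHS = 1/3.
∫_0^1 v(x) φ(x) dx = ∫_0^1 (4*x^2 - 4*x) dx. Term by term:
  ∫_0^1 4*x^2 dx = 4/3;  ∫_0^1 -4*x dx = -2.
Sum: 4/3 − 2 = -2/3.
So RHS = -∫_0^1 v(x) φ(x) dx = 2/3.
LHS − RHS = -1/3 ≠ 0, so the identity fails.
(For a valid weak derivative the identity must hold for EVERY test function, in particular this one. The failure shows v is NOT the weak derivative of u.)
Correct weak derivative would be u'(x) = -2.


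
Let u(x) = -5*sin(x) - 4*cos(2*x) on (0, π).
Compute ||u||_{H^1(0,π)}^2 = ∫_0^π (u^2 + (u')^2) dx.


||u||_{H^1(0,π)}^2 = -400/3 + 65*π

u'(x) = 8*sin(2*x) - 5*cos(x).
Expand u² and (u')² and integrate term by term on (0, π), using: for integers n ≥ 1, ∫_0^π sin²(nx) dx = ∫_0^π cos²(nx) dx = π/2; for n ≠ n', ∫_0^π sin(nx)sin(n'x) dx = ∫_0^π cos(nx)cos(n'x) dx = 0; and by product-to-sum, ∫_0^π sin(nx)cos(n'x) dx = ½∫_0^π [sin((n+n')x) + sin((n−n')x)] dx, which is 0 when n+n' is even and 2n/(n²−n'²) when n+n' is odd (it need not vanish on (0, π)).
  u² squared terms: (-5)²·∫sin(x)² dx = 25·π/2 = 25*π/2;  (-4)²·∫cos(2x)² dx = 16·π/2 = 8*π.
  u² cross terms: 2·(-5)·(-4)·∫sin(x)·cos(2x) dx = 40·(-2/3) = -80/3.
  So ∫_0^π u² dx = 25*π/2 + 8*π − 80/3 = -80/3 + 41*π/2.
  (u')² squared terms: (-5)²·∫cos(x)² dx = 25·π/2 = 25*π/2;  (8)²·∫sin(2x)² dx = 64·π/2 = 32*π.
  (u')² cross terms: 2·(-5)·(8)·∫cos(x)·sin(2x) dx = -80·(4/3) = -320/3.
  So ∫_0^π (u')² dx = 25*π/2 + 32*π − 320/3 = -320/3 + 89*π/2.
||u||_{H^1}^2 = (-80/3 + 41*π/2) + (-320/3 + 89*π/2) = -400/3 + 65*π.
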